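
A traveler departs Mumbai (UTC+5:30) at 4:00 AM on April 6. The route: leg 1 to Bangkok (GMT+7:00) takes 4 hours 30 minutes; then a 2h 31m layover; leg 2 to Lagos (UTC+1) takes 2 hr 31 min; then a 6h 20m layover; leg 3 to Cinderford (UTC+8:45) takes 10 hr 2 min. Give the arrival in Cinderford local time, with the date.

Convert departure to UTC: 4:00 AM − 5:30 = 10:30 PM UTC on Apr 5.
Add 4 hours and 30 minutes leg 1 → 3:00 AM UTC (Apr 6).
Add 2 hours 31 minutes layover in Bangkok → 5:31 AM UTC.
Add 2 hours and 31 minutes leg 2 → 8:02 AM UTC.
Add 6 hours and 20 minutes layover in Lagos → 2:22 PM UTC.
Add 10 hours and 2 minutes leg 3 → 12:24 AM UTC (Apr 7).
Cinderford is UTC+8:45, so local arrival = 12:24 AM + 8:45 = 9:09 AM on Apr 7.

9:09 AM on April 7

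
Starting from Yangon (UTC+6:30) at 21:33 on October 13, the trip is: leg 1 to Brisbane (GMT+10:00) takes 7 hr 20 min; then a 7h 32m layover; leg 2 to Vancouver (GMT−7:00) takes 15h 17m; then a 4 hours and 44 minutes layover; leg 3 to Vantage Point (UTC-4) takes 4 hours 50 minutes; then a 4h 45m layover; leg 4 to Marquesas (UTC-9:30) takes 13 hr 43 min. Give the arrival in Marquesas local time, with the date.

Convert departure to UTC: 21:33 − 6:30 = 15:03 UTC on Oct 13.
Add 7 hours 20 minutes leg 1 → 22:23 UTC.
Add 7 hours 32 minutes layover in Brisbane → 05:55 UTC (Oct 14).
Add 15 hours 17 minutes leg 2 → 21:12 UTC.
Add 4 hours and 44 minutes layover in Vancouver → 01:56 UTC (Oct 15).
Add 4 hours and 50 minutes leg 3 → 06:46 UTC.
Add 4 hours 45 minutes layover in Vantage Point → 11:31 UTC.
Add 13 hours and 43 minutes leg 4 → 01:14 UTC (Oct 16).
Marquesas is UTC−9:30, so local arrival = 01:14 − 9:30 = 15:44 on Oct 15.

15:44 on October 15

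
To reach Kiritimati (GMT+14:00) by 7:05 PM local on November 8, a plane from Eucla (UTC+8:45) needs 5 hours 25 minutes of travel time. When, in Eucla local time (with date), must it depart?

8:25 AM on November 8

Target arrival in UTC: 7:05 PM − 14:00 = 5:05 AM on Nov 8.
Subtract 5 hours 25 minutes → departure 11:40 PM UTC on Nov 7.
Eucla is UTC+8:45: 11:40 PM + 8:45 = 8:25 AM on Nov 8.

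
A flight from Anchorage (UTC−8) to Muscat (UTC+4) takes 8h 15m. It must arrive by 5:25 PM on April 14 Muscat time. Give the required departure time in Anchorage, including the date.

Target arrival in UTC: 5:25 PM − 4:00 = 1:25 PM on Apr 14.
Subtract 8 hours and 15 minutes → departure 5:10 AM UTC on Apr 14.
Anchorage is UTC−8:00: 5:10 AM − 8:00 = 9:10 PM on Apr 13.

9:10 PM on April 13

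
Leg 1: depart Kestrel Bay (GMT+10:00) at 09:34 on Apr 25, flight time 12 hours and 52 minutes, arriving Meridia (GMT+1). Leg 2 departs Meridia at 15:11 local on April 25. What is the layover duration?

Convert departure to UTC: 09:34 − 10:00 = 23:34 UTC on Apr 24.
Add 12 hours 52 minutes flight time → 12:26 UTC (Apr 25).
Meridia is UTC+1:00, so local arrival = 12:26 + 1:00 = 13:26 on Apr 25.
Layover = 15:11 − 13:26 = 1 hour 45 minutes.

1 hour 45 minutes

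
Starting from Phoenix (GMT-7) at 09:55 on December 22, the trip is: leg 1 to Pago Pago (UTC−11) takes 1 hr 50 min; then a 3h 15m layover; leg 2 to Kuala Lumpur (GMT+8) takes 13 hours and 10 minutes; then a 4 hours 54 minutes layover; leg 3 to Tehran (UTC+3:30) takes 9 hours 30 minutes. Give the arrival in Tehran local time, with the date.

Convert departure to UTC: 09:55 + 7:00 = 16:55 UTC on Dec 22.
Add 1 hour 50 minutes leg 1 → 18:45 UTC.
Add 3 hours and 15 minutes layover in Pago Pago → 22:00 UTC.
Add 13 hours 10 minutes leg 2 → 11:10 UTC (Dec 23).
Add 4 hours 54 minutes layover in Kuala Lumpur → 16:04 UTC.
Add 9 hours 30 minutes leg 3 → 01:34 UTC (Dec 24).
Tehran is UTC+3:30, so local arrival = 01:34 + 3:30 = 05:04 on Dec 24.

05:04 on December 24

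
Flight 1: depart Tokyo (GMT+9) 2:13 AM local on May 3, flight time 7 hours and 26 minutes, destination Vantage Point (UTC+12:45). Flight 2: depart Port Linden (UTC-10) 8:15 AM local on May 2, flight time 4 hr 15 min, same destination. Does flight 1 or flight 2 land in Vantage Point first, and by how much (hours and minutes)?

Flight 1 in UTC: 2:13 AM − 9:00 = 5:13 PM on May 2.
+7 hours and 26 minutes → arrive 12:39 AM UTC on May 3.
Flight 2 in UTC: 8:15 AM + 10:00 = 6:15 PM on May 2.
+4 hours and 15 minutes → arrive 10:30 PM UTC on May 2.
Flight 2 lands earlier by 2 hours 9 minutes.

the second, by 2 hours 9 minutes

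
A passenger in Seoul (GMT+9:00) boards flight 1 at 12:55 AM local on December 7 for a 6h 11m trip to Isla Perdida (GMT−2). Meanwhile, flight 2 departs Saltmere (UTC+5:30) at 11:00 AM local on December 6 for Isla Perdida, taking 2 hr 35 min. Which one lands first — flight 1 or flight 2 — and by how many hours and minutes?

the second, by 14 hours 1 minute

Flight 1 in UTC: 12:55 AM − 9:00 = 3:55 PM on Dec 6.
+6 hours 11 minutes → arrive 10:06 PM UTC on Dec 6.
Flight 2 in UTC: 11:00 AM − 5:30 = 5:30 AM on Dec 6.
+2 hours 35 minutes → arrive 8:05 AM UTC on Dec 6.
Flight 2 lands earlier by 14 hours 1 minute.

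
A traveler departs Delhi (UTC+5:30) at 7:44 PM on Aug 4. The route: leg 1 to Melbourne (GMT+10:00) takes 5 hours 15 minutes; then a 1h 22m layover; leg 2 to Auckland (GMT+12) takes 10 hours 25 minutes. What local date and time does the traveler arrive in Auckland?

Convert departure to UTC: 7:44 PM − 5:30 = 2:14 PM UTC on Aug 4.
Add 5 hours 15 minutes leg 1 → 7:29 PM UTC.
Add 1 hour 22 minutes layover in Melbourne → 8:51 PM UTC.
Add 10 hours 25 minutes leg 2 → 7:16 AM UTC (Aug 5).
Auckland is UTC+12:00, so local arrival = 7:16 AM + 12:00 = 7:16 PM on Aug 5.

7:16 PM on August 5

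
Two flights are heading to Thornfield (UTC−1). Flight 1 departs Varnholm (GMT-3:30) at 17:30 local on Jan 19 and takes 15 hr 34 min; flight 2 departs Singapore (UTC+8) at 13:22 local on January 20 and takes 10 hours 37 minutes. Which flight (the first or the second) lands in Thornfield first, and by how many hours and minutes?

the first, by 3 hours 25 minutes

Flight 1 in UTC: 17:30 + 3:30 = 21:00 on Jan 19.
+15 hours and 34 minutes → arrive 12:34 UTC on Jan 20.
Flight 2 in UTC: 13:22 − 8:00 = 05:22 on Jan 20.
+10 hours and 37 minutes → arrive 15:59 UTC on Jan 20.
Flight 1 lands earlier by 3 hours 25 minutes.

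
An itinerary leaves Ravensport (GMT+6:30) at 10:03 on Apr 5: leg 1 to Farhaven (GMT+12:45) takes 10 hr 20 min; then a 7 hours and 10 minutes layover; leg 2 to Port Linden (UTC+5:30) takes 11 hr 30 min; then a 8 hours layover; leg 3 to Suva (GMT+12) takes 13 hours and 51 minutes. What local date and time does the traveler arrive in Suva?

18:24 on April 7

Convert departure to UTC: 10:03 − 6:30 = 03:33 UTC on Apr 5.
Add 10 hours 20 minutes leg 1 → 13:53 UTC.
Add 7 hours 10 minutes layover in Farhaven → 21:03 UTC.
Add 11 hours and 30 minutes leg 2 → 08:33 UTC (Apr 6).
Add 8 hours layover in Port Linden → 16:33 UTC.
Add 13 hours and 51 minutes leg 3 → 06:24 UTC (Apr 7).
Suva is UTC+12:00, so local arrival = 06:24 + 12:00 = 18:24 on Apr 7.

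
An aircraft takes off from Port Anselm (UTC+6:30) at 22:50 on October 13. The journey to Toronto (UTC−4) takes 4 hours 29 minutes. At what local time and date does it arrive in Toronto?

16:49 on October 13

Convert departure to UTC: 22:50 − 6:30 = 16:20 UTC on Oct 13.
Add 4 hours and 29 minutes travel time → 20:49 UTC.
Toronto is UTC−4:00, so local arrival = 20:49 − 4:00 = 16:49 on Oct 13.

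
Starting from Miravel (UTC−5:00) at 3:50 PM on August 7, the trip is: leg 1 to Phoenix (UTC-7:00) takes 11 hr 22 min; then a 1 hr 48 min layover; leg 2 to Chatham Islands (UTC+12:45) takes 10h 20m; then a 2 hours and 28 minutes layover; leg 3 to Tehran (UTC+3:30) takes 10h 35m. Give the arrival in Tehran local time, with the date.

12:53 PM on August 9

Convert departure to UTC: 3:50 PM + 5:00 = 8:50 PM UTC on Aug 7.
Add 11 hours 22 minutes leg 1 → 8:12 AM UTC (Aug 8).
Add 1 hour 48 minutes layover in Phoenix → 10:00 AM UTC.
Add 10 hours 20 minutes leg 2 → 8:20 PM UTC.
Add 2 hours 28 minutes layover in Chatham Islands → 10:48 PM UTC.
Add 10 hours 35 minutes leg 3 → 9:23 AM UTC (Aug 9).
Tehran is UTC+3:30, so local arrival = 9:23 AM + 3:30 = 12:53 PM on Aug 9.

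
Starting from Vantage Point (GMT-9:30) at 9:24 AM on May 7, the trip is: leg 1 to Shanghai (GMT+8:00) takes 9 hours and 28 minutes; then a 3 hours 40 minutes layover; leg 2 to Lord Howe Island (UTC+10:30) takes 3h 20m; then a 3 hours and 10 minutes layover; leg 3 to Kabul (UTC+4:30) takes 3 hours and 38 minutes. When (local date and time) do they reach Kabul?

10:40 PM on May 8

Convert departure to UTC: 9:24 AM + 9:30 = 6:54 PM UTC on May 7.
Add 9 hours 28 minutes leg 1 → 4:22 AM UTC (May 8).
Add 3 hours and 40 minutes layover in Shanghai → 8:02 AM UTC.
Add 3 hours 20 minutes leg 2 → 11:22 AM UTC.
Add 3 hours 10 minutes layover in Lord Howe Island → 2:32 PM UTC.
Add 3 hours and 38 minutes leg 3 → 6:10 PM UTC.
Kabul is UTC+4:30, so local arrival = 6:10 PM + 4:30 = 10:40 PM on May 8.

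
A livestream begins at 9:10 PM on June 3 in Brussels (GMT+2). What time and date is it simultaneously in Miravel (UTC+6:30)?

1:40 AM on June 4

In UTC: 9:10 PM − 2:00 = 7:10 PM on Jun 3.
Miravel is UTC+6:30: 7:10 PM + 6:30 = 1:40 AM on Jun 4.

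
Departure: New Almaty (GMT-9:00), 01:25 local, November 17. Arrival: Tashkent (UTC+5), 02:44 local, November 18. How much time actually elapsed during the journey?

Departure in UTC: 01:25 + 9:00 = 10:25 on Nov 17.
Arrival in UTC: 02:44 − 5:00 = 21:44 on Nov 17.
Elapsed = 21:44 − 10:25 = 11 hours 19 minutes.

11 hours 19 minutes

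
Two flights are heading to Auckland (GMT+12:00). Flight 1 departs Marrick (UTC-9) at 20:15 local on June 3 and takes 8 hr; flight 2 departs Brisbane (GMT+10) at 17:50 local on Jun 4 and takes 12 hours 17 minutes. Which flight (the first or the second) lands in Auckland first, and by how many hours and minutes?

the first, by 6 hours 52 minutes

Flight 1 in UTC: 20:15 + 9:00 = 05:15 on Jun 4.
+8 hours → arrive 13:15 UTC on Jun 4.
Flight 2 in UTC: 17:50 − 10:00 = 07:50 on Jun 4.
+12 hours 17 minutes → arrive 20:07 UTC on Jun 4.
Flight 1 lands earlier by 6 hours 52 minutes.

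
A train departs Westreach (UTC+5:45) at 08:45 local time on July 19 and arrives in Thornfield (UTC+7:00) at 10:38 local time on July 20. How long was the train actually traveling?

Departure in UTC: 08:45 − 5:45 = 03:00 on Jul 19.
Arrival in UTC: 10:38 − 7:00 = 03:38 on Jul 20.
Elapsed = 03:38 − 03:00 (+1 day) = 24 hours 38 minutes.

24 hours 38 minutes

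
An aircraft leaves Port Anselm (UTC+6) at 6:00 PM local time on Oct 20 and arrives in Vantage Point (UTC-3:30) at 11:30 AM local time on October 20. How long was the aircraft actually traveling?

Departure in UTC: 6:00 PM − 6:00 = 12:00 PM on Oct 20.
Arrival in UTC: 11:30 AM + 3:30 = 3:00 PM on Oct 20.
Elapsed = 3:00 PM − 12:00 PM = 3 hours.

3 hours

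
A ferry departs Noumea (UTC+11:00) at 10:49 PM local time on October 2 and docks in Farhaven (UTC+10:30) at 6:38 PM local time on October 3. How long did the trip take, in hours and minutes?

20 hours 19 minutes

Departure in UTC: 10:49 PM − 11:00 = 11:49 AM on Oct 2.
Arrival in UTC: 6:38 PM − 10:30 = 8:08 AM on Oct 3.
Elapsed = 8:08 AM − 11:49 AM (+1 day) = 20 hours 19 minutes.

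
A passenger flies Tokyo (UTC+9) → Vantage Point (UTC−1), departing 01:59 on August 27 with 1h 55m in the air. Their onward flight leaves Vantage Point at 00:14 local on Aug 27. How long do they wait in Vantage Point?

6 hours 20 minutes

Convert departure to UTC: 01:59 − 9:00 = 16:59 UTC on Aug 26.
Add 1 hour 55 minutes flight time → 18:54 UTC.
Vantage Point is UTC−1:00, so local arrival = 18:54 − 1:00 = 17:54 on Aug 26.
Layover = 00:14 − 17:54 (+1 day) = 6 hours 20 minutes.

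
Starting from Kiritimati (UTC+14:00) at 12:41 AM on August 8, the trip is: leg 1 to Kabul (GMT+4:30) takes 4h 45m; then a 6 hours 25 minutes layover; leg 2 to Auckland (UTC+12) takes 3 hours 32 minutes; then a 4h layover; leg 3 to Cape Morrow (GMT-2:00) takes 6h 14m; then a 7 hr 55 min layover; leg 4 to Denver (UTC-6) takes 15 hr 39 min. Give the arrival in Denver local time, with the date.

5:11 AM on August 9

Convert departure to UTC: 12:41 AM − 14:00 = 10:41 AM UTC on Aug 7.
Add 4 hours 45 minutes leg 1 → 3:26 PM UTC.
Add 6 hours and 25 minutes layover in Kabul → 9:51 PM UTC.
Add 3 hours 32 minutes leg 2 → 1:23 AM UTC (Aug 8).
Add 4 hours layover in Auckland → 5:23 AM UTC.
Add 6 hours and 14 minutes leg 3 → 11:37 AM UTC.
Add 7 hours 55 minutes layover in Cape Morrow → 7:32 PM UTC.
Add 15 hours and 39 minutes leg 4 → 11:11 AM UTC (Aug 9).
Denver is UTC−6:00, so local arrival = 11:11 AM − 6:00 = 5:11 AM on Aug 9.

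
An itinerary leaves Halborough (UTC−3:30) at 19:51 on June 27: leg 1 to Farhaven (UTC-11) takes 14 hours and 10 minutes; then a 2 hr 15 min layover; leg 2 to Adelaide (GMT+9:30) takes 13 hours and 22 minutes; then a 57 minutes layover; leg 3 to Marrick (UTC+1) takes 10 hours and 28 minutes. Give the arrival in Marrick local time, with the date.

17:33 on June 29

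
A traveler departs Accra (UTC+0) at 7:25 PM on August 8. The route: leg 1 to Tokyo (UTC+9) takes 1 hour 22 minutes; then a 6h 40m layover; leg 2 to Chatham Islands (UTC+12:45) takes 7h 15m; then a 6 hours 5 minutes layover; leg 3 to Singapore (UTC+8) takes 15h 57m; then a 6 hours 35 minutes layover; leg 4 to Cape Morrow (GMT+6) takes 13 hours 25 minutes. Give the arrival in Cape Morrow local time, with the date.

10:44 AM on Aug 11

Accra is at UTC+0, so departure is already 7:25 PM UTC on Aug 8.
Add 1 hour 22 minutes leg 1 → 8:47 PM UTC.
Add 6 hours and 40 minutes layover in Tokyo → 3:27 AM UTC (Aug 9).
Add 7 hours and 15 minutes leg 2 → 10:42 AM UTC.
Add 6 hours and 5 minutes layover in Chatham Islands → 4:47 PM UTC.
Add 15 hours 57 minutes leg 3 → 8:44 AM UTC (Aug 10).
Add 6 hours and 35 minutes layover in Singapore → 3:19 PM UTC.
Add 13 hours and 25 minutes leg 4 → 4:44 AM UTC (Aug 11).
Cape Morrow is UTC+6:00, so local arrival = 4:44 AM + 6:00 = 10:44 AM on Aug 11.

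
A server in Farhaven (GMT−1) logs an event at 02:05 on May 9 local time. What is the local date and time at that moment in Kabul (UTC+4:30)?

07:35 on May 9

In UTC: 02:05 + 1:00 = 03:05 on May 9.
Kabul is UTC+4:30: 03:05 + 4:30 = 07:35 on May 9.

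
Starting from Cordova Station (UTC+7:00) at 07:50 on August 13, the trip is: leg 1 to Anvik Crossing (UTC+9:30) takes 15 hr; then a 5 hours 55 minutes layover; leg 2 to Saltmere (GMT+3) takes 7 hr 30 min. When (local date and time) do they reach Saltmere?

08:15 on August 14

Convert departure to UTC: 07:50 − 7:00 = 00:50 UTC on Aug 13.
Add 15 hours leg 1 → 15:50 UTC.
Add 5 hours 55 minutes layover in Anvik Crossing → 21:45 UTC.
Add 7 hours 30 minutes leg 2 → 05:15 UTC (Aug 14).
Saltmere is UTC+3:00, so local arrival = 05:15 + 3:00 = 08:15 on Aug 14.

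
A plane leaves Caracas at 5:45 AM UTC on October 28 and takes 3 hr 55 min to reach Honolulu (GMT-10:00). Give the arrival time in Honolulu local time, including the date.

11:40 PM on October 27

Departure is given in UTC: 5:45 AM on Oct 28.
Add 3 hours and 55 minutes → 9:40 AM UTC.
Honolulu is UTC−10:00: 9:40 AM − 10:00 = 11:40 PM on Oct 27.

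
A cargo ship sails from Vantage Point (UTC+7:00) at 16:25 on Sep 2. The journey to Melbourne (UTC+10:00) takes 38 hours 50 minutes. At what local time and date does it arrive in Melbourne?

Convert departure to UTC: 16:25 − 7:00 = 09:25 UTC on Sep 2.
Add 38 hours 50 minutes travel time → 00:15 UTC (Sep 4).
Melbourne is UTC+10:00, so local arrival = 00:15 + 10:00 = 10:15 on Sep 4.

10:15 on September 4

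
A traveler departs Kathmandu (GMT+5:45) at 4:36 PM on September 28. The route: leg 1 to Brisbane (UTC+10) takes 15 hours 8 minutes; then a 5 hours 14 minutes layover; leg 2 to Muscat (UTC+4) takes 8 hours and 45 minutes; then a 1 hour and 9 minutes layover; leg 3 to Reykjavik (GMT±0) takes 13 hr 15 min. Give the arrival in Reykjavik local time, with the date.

6:22 AM on September 30

Convert departure to UTC: 4:36 PM − 5:45 = 10:51 AM UTC on Sep 28.
Add 15 hours and 8 minutes leg 1 → 1:59 AM UTC (Sep 29).
Add 5 hours and 14 minutes layover in Brisbane → 7:13 AM UTC.
Add 8 hours 45 minutes leg 2 → 3:58 PM UTC.
Add 1 hour and 9 minutes layover in Muscat → 5:07 PM UTC.
Add 13 hours and 15 minutes leg 3 → 6:22 AM UTC (Sep 30).
Reykjavik is UTC+0, so local arrival is the same: 6:22 AM on Sep 30.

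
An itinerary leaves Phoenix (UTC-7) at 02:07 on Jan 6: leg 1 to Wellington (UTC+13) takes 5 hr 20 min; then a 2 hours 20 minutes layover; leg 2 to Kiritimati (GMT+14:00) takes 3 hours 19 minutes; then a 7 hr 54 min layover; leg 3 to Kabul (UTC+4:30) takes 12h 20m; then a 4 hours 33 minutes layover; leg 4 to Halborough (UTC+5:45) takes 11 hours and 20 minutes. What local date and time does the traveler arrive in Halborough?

13:58 on January 8

Convert departure to UTC: 02:07 + 7:00 = 09:07 UTC on Jan 6.
Add 5 hours and 20 minutes leg 1 → 14:27 UTC.
Add 2 hours 20 minutes layover in Wellington → 16:47 UTC.
Add 3 hours and 19 minutes leg 2 → 20:06 UTC.
Add 7 hours 54 minutes layover in Kiritimati → 04:00 UTC (Jan 7).
Add 12 hours 20 minutes leg 3 → 16:20 UTC.
Add 4 hours and 33 minutes layover in Kabul → 20:53 UTC.
Add 11 hours 20 minutes leg 4 → 08:13 UTC (Jan 8).
Halborough is UTC+5:45, so local arrival = 08:13 + 5:45 = 13:58 on Jan 8.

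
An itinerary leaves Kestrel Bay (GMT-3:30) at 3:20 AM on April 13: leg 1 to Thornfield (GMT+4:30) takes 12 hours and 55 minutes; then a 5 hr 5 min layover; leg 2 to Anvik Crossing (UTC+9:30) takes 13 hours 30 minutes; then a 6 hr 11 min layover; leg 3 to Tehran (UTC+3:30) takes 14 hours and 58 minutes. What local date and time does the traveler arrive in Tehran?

2:59 PM on Apr 15

Convert departure to UTC: 3:20 AM + 3:30 = 6:50 AM UTC on Apr 13.
Add 12 hours 55 minutes leg 1 → 7:45 PM UTC.
Add 5 hours and 5 minutes layover in Thornfield → 12:50 AM UTC (Apr 14).
Add 13 hours and 30 minutes leg 2 → 2:20 PM UTC.
Add 6 hours and 11 minutes layover in Anvik Crossing → 8:31 PM UTC.
Add 14 hours 58 minutes leg 3 → 11:29 AM UTC (Apr 15).
Tehran is UTC+3:30, so local arrival = 11:29 AM + 3:30 = 2:59 PM on Apr 15.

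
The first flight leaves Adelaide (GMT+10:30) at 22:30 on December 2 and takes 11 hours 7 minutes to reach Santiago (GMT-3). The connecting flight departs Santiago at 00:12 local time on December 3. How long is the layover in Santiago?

Convert departure to UTC: 22:30 − 10:30 = 12:00 UTC on Dec 2.
Add 11 hours 7 minutes flight time → 23:07 UTC.
Santiago is UTC−3:00, so local arrival = 23:07 − 3:00 = 20:07 on Dec 2.
Layover = 00:12 − 20:07 (+1 day) = 4 hours 5 minutes.

4 hours 5 minutes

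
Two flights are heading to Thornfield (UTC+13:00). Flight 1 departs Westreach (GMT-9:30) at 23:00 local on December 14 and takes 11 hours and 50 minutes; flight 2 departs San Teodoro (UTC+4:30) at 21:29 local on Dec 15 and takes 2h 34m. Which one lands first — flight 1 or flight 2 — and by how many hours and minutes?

Flight 1 in UTC: 23:00 + 9:30 = 08:30 on Dec 15.
+11 hours and 50 minutes → arrive 20:20 UTC on Dec 15.
Flight 2 in UTC: 21:29 − 4:30 = 16:59 on Dec 15.
+2 hours 34 minutes → arrive 19:33 UTC on Dec 15.
Flight 2 lands earlier by 47 minutes.

the second, by 47 minutes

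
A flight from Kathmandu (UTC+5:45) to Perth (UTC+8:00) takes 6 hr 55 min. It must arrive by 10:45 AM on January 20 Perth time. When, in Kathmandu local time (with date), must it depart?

1:35 AM on January 20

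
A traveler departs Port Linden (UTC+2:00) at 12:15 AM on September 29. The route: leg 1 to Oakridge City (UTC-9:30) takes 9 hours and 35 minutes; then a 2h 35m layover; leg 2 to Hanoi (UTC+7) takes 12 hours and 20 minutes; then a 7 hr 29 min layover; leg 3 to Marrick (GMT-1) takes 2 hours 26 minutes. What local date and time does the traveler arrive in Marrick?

7:40 AM on September 30

Convert departure to UTC: 12:15 AM − 2:00 = 10:15 PM UTC on Sep 28.
Add 9 hours and 35 minutes leg 1 → 7:50 AM UTC (Sep 29).
Add 2 hours 35 minutes layover in Oakridge City → 10:25 AM UTC.
Add 12 hours 20 minutes leg 2 → 10:45 PM UTC.
Add 7 hours and 29 minutes layover in Hanoi → 6:14 AM UTC (Sep 30).
Add 2 hours and 26 minutes leg 3 → 8:40 AM UTC.
Marrick is UTC−1:00, so local arrival = 8:40 AM − 1:00 = 7:40 AM on Sep 30.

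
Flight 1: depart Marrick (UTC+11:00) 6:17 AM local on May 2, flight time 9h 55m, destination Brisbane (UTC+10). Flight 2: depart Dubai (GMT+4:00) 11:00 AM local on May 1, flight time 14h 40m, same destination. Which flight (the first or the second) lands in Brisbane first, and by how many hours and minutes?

the second, by 7 hours 32 minutes

Flight 1 in UTC: 6:17 AM − 11:00 = 7:17 PM on May 1.
+9 hours 55 minutes → arrive 5:12 AM UTC on May 2.
Flight 2 in UTC: 11:00 AM − 4:00 = 7:00 AM on May 1.
+14 hours 40 minutes → arrive 9:40 PM UTC on May 1.
Flight 2 lands earlier by 7 hours 32 minutes.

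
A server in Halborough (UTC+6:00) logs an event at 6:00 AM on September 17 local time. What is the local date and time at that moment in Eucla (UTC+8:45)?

In UTC: 6:00 AM − 6:00 = 12:00 AM on Sep 17.
Eucla is UTC+8:45: 12:00 AM + 8:45 = 8:45 AM on Sep 17.

8:45 AM on Sep 17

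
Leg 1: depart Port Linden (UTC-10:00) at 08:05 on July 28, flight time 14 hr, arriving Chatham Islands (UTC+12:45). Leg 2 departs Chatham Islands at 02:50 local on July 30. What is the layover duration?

Convert departure to UTC: 08:05 + 10:00 = 18:05 UTC on Jul 28.
Add 14 hours flight time → 08:05 UTC (Jul 29).
Chatham Islands is UTC+12:45, so local arrival = 08:05 + 12:45 = 20:50 on Jul 29.
Layover = 02:50 − 20:50 (+1 day) = 6 hours.

6 hours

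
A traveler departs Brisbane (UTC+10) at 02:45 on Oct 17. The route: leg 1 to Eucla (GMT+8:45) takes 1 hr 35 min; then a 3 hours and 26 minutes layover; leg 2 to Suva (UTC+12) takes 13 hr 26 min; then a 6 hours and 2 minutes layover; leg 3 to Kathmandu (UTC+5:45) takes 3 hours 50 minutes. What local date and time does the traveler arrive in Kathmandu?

02:49 on October 18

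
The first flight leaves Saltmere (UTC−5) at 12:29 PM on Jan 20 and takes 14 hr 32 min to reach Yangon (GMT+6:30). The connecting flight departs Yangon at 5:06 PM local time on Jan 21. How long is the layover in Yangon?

2 hours 35 minutes

Convert departure to UTC: 12:29 PM + 5:00 = 5:29 PM UTC on Jan 20.
Add 14 hours 32 minutes flight time → 8:01 AM UTC (Jan 21).
Yangon is UTC+6:30, so local arrival = 8:01 AM + 6:30 = 2:31 PM on Jan 21.
Layover = 5:06 PM − 2:31 PM = 2 hours 35 minutes.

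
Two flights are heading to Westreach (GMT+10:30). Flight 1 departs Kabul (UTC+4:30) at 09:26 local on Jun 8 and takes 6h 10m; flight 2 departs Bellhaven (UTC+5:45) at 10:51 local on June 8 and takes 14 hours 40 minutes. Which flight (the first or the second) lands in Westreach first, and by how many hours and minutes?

the first, by 8 hours 40 minutes

Flight 1 in UTC: 09:26 − 4:30 = 04:56 on Jun 8.
+6 hours and 10 minutes → arrive 11:06 UTC on Jun 8.
Flight 2 in UTC: 10:51 − 5:45 = 05:06 on Jun 8.
+14 hours and 40 minutes → arrive 19:46 UTC on Jun 8.
Flight 1 lands earlier by 8 hours 40 minutes.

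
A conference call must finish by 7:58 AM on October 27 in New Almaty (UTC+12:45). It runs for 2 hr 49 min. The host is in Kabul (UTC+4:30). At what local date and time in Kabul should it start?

Target end time in UTC: 7:58 AM − 12:45 = 7:13 PM on Oct 26.
Subtract 2 hours 49 minutes → start 4:24 PM UTC on Oct 26.
Kabul is UTC+4:30: 4:24 PM + 4:30 = 8:54 PM on Oct 26.

8:54 PM on Oct 26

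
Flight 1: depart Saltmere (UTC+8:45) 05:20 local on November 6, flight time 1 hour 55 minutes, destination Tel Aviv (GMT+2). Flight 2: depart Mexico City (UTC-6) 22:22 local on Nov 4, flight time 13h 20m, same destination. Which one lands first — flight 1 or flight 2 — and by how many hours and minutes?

Flight 1 in UTC: 05:20 − 8:45 = 20:35 on Nov 5.
+1 hour 55 minutes → arrive 22:30 UTC on Nov 5.
Flight 2 in UTC: 22:22 + 6:00 = 04:22 on Nov 5.
+13 hours and 20 minutes → arrive 17:42 UTC on Nov 5.
Flight 2 lands earlier by 4 hours 48 minutes.

the second, by 4 hours 48 minutes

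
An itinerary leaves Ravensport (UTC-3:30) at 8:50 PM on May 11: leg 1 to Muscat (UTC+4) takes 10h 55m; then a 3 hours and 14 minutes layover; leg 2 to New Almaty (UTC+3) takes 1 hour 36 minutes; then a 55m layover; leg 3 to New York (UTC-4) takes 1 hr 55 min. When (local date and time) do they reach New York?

2:55 PM on May 12

Convert departure to UTC: 8:50 PM + 3:30 = 12:20 AM UTC on May 12.
Add 10 hours and 55 minutes leg 1 → 11:15 AM UTC.
Add 3 hours 14 minutes layover in Muscat → 2:29 PM UTC.
Add 1 hour and 36 minutes leg 2 → 4:05 PM UTC.
Add 55 minutes layover in New Almaty → 5:00 PM UTC.
Add 1 hour 55 minutes leg 3 → 6:55 PM UTC.
New York is UTC−4:00, so local arrival = 6:55 PM − 4:00 = 2:55 PM on May 12.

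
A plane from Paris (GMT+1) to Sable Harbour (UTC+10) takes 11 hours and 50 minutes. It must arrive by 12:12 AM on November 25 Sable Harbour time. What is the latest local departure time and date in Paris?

3:22 AM on November 24

Target arrival in UTC: 12:12 AM − 10:00 = 2:12 PM on Nov 24.
Subtract 11 hours and 50 minutes → departure 2:22 AM UTC on Nov 24.
Paris is UTC+1:00: 2:22 AM + 1:00 = 3:22 AM on Nov 24.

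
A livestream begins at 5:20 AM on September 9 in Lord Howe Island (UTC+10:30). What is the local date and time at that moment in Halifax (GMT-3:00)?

In UTC: 5:20 AM − 10:30 = 6:50 PM on Sep 8.
Halifax is UTC−3:00: 6:50 PM − 3:00 = 3:50 PM on Sep 8.

3:50 PM on September 8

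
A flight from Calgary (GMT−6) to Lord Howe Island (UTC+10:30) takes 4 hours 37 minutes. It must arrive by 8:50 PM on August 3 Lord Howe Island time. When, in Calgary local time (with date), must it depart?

11:43 PM on August 2

Target arrival in UTC: 8:50 PM − 10:30 = 10:20 AM on Aug 3.
Subtract 4 hours 37 minutes → departure 5:43 AM UTC on Aug 3.
Calgary is UTC−6:00: 5:43 AM − 6:00 = 11:43 PM on Aug 2.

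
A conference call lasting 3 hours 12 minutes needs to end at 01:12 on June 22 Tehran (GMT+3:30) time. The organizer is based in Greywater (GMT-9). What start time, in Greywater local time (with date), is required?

Target end time in UTC: 01:12 − 3:30 = 21:42 on Jun 21.
Subtract 3 hours and 12 minutes → start 18:30 UTC on Jun 21.
Greywater is UTC−9:00: 18:30 − 9:00 = 09:30 on Jun 21.

09:30 on June 21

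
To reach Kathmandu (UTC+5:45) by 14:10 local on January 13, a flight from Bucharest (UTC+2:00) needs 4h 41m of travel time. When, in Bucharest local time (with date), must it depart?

05:44 on Jan 13

Target arrival in UTC: 14:10 − 5:45 = 08:25 on Jan 13.
Subtract 4 hours and 41 minutes → departure 03:44 UTC on Jan 13.
Bucharest is UTC+2:00: 03:44 + 2:00 = 05:44 on Jan 13.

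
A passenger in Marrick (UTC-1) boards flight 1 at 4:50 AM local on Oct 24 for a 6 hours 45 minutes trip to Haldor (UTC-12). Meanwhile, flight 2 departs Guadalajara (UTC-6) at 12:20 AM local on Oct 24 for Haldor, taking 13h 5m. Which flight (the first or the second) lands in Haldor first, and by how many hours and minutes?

the first, by 6 hours 50 minutes

Flight 1 in UTC: 4:50 AM + 1:00 = 5:50 AM on Oct 24.
+6 hours 45 minutes → arrive 12:35 PM UTC on Oct 24.
Flight 2 in UTC: 12:20 AM + 6:00 = 6:20 AM on Oct 24.
+13 hours 5 minutes → arrive 7:25 PM UTC on Oct 24.
Flight 1 lands earlier by 6 hours 50 minutes.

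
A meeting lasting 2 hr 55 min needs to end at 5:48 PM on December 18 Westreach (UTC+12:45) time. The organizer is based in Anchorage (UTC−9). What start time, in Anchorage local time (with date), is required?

5:08 PM on Dec 17

Target end time in UTC: 5:48 PM − 12:45 = 5:03 AM on Dec 18.
Subtract 2 hours and 55 minutes → start 2:08 AM UTC on Dec 18.
Anchorage is UTC−9:00: 2:08 AM − 9:00 = 5:08 PM on Dec 17.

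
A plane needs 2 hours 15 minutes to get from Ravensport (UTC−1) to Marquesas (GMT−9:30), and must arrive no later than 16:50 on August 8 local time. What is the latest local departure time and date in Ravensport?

23:05 on August 8

Target arrival in UTC: 16:50 + 9:30 = 02:20 on Aug 9.
Subtract 2 hours and 15 minutes → departure 00:05 UTC on Aug 9.
Ravensport is UTC−1:00: 00:05 − 1:00 = 23:05 on Aug 8.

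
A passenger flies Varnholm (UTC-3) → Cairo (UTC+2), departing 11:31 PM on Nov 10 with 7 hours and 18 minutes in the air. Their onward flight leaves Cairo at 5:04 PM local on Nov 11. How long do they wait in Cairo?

Convert departure to UTC: 11:31 PM + 3:00 = 2:31 AM UTC on Nov 11.
Add 7 hours and 18 minutes flight time → 9:49 AM UTC.
Cairo is UTC+2:00, so local arrival = 9:49 AM + 2:00 = 11:49 AM on Nov 11.
Layover = 5:04 PM − 11:49 AM = 5 hours 15 minutes.

5 hours 15 minutes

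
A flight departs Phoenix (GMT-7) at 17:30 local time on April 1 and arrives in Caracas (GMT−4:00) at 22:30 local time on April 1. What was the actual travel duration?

Departure in UTC: 17:30 + 7:00 = 00:30 on Apr 2.
Arrival in UTC: 22:30 + 4:00 = 02:30 on Apr 2.
Elapsed = 02:30 − 00:30 = 2 hours.

2 hours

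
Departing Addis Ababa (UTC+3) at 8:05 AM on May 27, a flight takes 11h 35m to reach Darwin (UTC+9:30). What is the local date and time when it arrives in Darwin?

2:10 AM on May 28

Convert departure to UTC: 8:05 AM − 3:00 = 5:05 AM UTC on May 27.
Add 11 hours 35 minutes travel time → 4:40 PM UTC.
Darwin is UTC+9:30, so local arrival = 4:40 PM + 9:30 = 2:10 AM on May 28.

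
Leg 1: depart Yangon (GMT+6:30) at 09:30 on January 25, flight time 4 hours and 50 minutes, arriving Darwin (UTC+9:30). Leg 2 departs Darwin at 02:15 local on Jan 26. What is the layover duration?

8 hours 55 minutes

Convert departure to UTC: 09:30 − 6:30 = 03:00 UTC on Jan 25.
Add 4 hours and 50 minutes flight time → 07:50 UTC.
Darwin is UTC+9:30, so local arrival = 07:50 + 9:30 = 17:20 on Jan 25.
Layover = 02:15 − 17:20 (+1 day) = 8 hours 55 minutes.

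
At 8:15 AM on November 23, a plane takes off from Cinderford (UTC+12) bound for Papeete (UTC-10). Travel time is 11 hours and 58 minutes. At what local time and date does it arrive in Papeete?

10:13 PM on November 22

Convert departure to UTC: 8:15 AM − 12:00 = 8:15 PM UTC on Nov 22.
Add 11 hours 58 minutes travel time → 8:13 AM UTC (Nov 23).
Papeete is UTC−10:00, so local arrival = 8:13 AM − 10:00 = 10:13 PM on Nov 22.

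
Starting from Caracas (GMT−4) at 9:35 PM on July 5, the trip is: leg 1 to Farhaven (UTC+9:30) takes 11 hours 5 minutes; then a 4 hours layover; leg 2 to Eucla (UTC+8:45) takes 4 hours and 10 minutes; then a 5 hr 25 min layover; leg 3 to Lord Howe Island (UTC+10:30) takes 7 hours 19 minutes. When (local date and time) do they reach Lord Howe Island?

8:04 PM on Jul 7

Convert departure to UTC: 9:35 PM + 4:00 = 1:35 AM UTC on Jul 6.
Add 11 hours 5 minutes leg 1 → 12:40 PM UTC.
Add 4 hours layover in Farhaven → 4:40 PM UTC.
Add 4 hours 10 minutes leg 2 → 8:50 PM UTC.
Add 5 hours and 25 minutes layover in Eucla → 2:15 AM UTC (Jul 7).
Add 7 hours and 19 minutes leg 3 → 9:34 AM UTC.
Lord Howe Island is UTC+10:30, so local arrival = 9:34 AM + 10:30 = 8:04 PM on Jul 7.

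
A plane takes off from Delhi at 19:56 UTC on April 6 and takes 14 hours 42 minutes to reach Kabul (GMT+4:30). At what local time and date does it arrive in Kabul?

Departure is given in UTC: 19:56 on Apr 6.
Add 14 hours and 42 minutes → 10:38 UTC (Apr 7).
Kabul is UTC+4:30: 10:38 + 4:30 = 15:08 on Apr 7.

15:08 on April 7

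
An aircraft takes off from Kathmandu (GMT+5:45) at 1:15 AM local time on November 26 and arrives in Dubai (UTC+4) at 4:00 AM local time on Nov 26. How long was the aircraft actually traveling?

Dubai is 1:45 behind Kathmandu.
Clock-face elapsed time (ignoring zones) is 2 hours 45 minutes.
Actual elapsed = 2 hours 45 minutes + 1:45 = 4 hours 30 minutes.

4 hours 30 minutes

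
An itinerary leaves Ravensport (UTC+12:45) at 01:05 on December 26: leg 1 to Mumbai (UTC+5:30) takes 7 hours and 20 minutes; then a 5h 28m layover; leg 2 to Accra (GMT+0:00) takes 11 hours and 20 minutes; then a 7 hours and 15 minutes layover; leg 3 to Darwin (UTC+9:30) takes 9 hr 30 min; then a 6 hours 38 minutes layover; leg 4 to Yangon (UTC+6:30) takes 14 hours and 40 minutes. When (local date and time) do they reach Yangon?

09:01 on December 28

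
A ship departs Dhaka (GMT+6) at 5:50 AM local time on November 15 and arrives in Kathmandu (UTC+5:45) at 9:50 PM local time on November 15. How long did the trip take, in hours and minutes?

16 hours 15 minutes

Kathmandu is 0:15 behind Dhaka.
Clock-face elapsed time (ignoring zones) is 16 hours.
Actual elapsed = 16 hours + 0:15 = 16 hours 15 minutes.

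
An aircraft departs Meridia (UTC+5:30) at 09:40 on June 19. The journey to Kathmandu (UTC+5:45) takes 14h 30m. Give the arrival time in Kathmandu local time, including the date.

00:25 on June 20

Convert departure to UTC: 09:40 − 5:30 = 04:10 UTC on Jun 19.
Add 14 hours 30 minutes travel time → 18:40 UTC.
Kathmandu is UTC+5:45, so local arrival = 18:40 + 5:45 = 00:25 on Jun 20.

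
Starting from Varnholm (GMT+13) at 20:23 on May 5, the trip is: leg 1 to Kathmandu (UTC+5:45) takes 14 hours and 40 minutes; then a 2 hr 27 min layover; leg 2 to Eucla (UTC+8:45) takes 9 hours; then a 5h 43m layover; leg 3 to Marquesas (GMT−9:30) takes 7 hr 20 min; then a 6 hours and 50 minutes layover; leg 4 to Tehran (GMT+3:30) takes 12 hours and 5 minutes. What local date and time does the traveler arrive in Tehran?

Convert departure to UTC: 20:23 − 13:00 = 07:23 UTC on May 5.
Add 14 hours 40 minutes leg 1 → 22:03 UTC.
Add 2 hours 27 minutes layover in Kathmandu → 00:30 UTC (May 6).
Add 9 hours leg 2 → 09:30 UTC.
Add 5 hours 43 minutes layover in Eucla → 15:13 UTC.
Add 7 hours 20 minutes leg 3 → 22:33 UTC.
Add 6 hours 50 minutes layover in Marquesas → 05:23 UTC (May 7).
Add 12 hours and 5 minutes leg 4 → 17:28 UTC.
Tehran is UTC+3:30, so local arrival = 17:28 + 3:30 = 20:58 on May 7.

20:58 on May 7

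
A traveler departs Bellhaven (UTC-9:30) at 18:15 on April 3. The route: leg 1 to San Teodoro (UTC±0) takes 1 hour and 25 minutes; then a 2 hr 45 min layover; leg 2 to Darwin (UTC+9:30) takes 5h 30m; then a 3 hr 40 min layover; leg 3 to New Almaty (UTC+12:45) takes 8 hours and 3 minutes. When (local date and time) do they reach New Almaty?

13:53 on Apr 5

Convert departure to UTC: 18:15 + 9:30 = 03:45 UTC on Apr 4.
Add 1 hour and 25 minutes leg 1 → 05:10 UTC.
Add 2 hours and 45 minutes layover in San Teodoro → 07:55 UTC.
Add 5 hours and 30 minutes leg 2 → 13:25 UTC.
Add 3 hours and 40 minutes layover in Darwin → 17:05 UTC.
Add 8 hours 3 minutes leg 3 → 01:08 UTC (Apr 5).
New Almaty is UTC+12:45, so local arrival = 01:08 + 12:45 = 13:53 on Apr 5.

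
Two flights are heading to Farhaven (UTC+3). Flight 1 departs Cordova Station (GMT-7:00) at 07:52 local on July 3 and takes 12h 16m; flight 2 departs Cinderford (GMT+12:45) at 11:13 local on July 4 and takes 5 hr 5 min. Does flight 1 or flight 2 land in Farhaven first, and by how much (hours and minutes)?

the first, by 25 minutes

Flight 1 in UTC: 07:52 + 7:00 = 14:52 on Jul 3.
+12 hours 16 minutes → arrive 03:08 UTC on Jul 4.
Flight 2 in UTC: 11:13 − 12:45 = 22:28 on Jul 3.
+5 hours and 5 minutes → arrive 03:33 UTC on Jul 4.
Flight 1 lands earlier by 25 minutes.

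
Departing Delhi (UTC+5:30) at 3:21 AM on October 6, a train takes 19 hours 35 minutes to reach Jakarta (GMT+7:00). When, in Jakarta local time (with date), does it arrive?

Convert departure to UTC: 3:21 AM − 5:30 = 9:51 PM UTC on Oct 5.
Add 19 hours 35 minutes travel time → 5:26 PM UTC (Oct 6).
Jakarta is UTC+7:00, so local arrival = 5:26 PM + 7:00 = 12:26 AM on Oct 7.

12:26 AM on Oct 7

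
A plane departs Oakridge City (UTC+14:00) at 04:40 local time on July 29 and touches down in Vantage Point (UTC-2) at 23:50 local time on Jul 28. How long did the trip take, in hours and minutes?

Departure in UTC: 04:40 − 14:00 = 14:40 on Jul 28.
Arrival in UTC: 23:50 + 2:00 = 01:50 on Jul 29.
Elapsed = 01:50 − 14:40 (+1 day) = 11 hours 10 minutes.

11 hours 10 minutes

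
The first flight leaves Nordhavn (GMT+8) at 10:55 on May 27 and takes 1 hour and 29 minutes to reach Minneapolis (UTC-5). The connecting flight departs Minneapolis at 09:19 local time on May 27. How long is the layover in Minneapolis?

9 hours 55 minutes

Convert departure to UTC: 10:55 − 8:00 = 02:55 UTC on May 27.
Add 1 hour and 29 minutes flight time → 04:24 UTC.
Minneapolis is UTC−5:00, so local arrival = 04:24 − 5:00 = 23:24 on May 26.
Layover = 09:19 − 23:24 (+1 day) = 9 hours 55 minutes.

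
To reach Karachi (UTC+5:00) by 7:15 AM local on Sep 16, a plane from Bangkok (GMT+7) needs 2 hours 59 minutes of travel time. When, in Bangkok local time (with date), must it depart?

6:16 AM on September 16

Target arrival in UTC: 7:15 AM − 5:00 = 2:15 AM on Sep 16.
Subtract 2 hours 59 minutes → departure 11:16 PM UTC on Sep 15.
Bangkok is UTC+7:00: 11:16 PM + 7:00 = 6:16 AM on Sep 16.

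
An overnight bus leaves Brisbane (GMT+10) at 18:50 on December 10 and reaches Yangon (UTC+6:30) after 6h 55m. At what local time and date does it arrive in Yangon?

Convert departure to UTC: 18:50 − 10:00 = 08:50 UTC on Dec 10.
Add 6 hours and 55 minutes travel time → 15:45 UTC.
Yangon is UTC+6:30, so local arrival = 15:45 + 6:30 = 22:15 on Dec 10.

22:15 on Dec 10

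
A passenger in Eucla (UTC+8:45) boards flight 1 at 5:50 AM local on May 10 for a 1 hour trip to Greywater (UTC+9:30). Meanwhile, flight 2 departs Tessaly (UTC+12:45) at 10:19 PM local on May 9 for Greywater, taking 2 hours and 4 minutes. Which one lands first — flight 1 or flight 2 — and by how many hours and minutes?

Flight 1 in UTC: 5:50 AM − 8:45 = 9:05 PM on May 9.
+1 hour → arrive 10:05 PM UTC on May 9.
Flight 2 in UTC: 10:19 PM − 12:45 = 9:34 AM on May 9.
+2 hours 4 minutes → arrive 11:38 AM UTC on May 9.
Flight 2 lands earlier by 10 hours 27 minutes.

the second, by 10 hours 27 minutes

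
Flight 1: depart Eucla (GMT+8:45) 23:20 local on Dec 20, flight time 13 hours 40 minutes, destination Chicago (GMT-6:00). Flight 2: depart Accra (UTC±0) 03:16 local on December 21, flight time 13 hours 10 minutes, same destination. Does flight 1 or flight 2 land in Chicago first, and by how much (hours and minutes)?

Flight 1 in UTC: 23:20 − 8:45 = 14:35 on Dec 20.
+13 hours and 40 minutes → arrive 04:15 UTC on Dec 21.
Flight 2 departs at 03:16 UTC (Dec 21).
+13 hours and 10 minutes → arrive 16:26 UTC on Dec 21.
Flight 1 lands earlier by 12 hours 11 minutes.

the first, by 12 hours 11 minutes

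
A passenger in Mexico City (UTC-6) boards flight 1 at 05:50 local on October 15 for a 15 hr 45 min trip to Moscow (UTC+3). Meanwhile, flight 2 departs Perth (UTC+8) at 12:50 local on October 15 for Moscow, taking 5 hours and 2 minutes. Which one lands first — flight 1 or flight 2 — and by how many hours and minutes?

the second, by 17 hours 43 minutes

Flight 1 in UTC: 05:50 + 6:00 = 11:50 on Oct 15.
+15 hours and 45 minutes → arrive 03:35 UTC on Oct 16.
Flight 2 in UTC: 12:50 − 8:00 = 04:50 on Oct 15.
+5 hours and 2 minutes → arrive 09:52 UTC on Oct 15.
Flight 2 lands earlier by 17 hours 43 minutes.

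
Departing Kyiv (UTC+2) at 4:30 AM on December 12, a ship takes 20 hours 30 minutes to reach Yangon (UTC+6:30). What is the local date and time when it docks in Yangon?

5:30 AM on Dec 13

Convert departure to UTC: 4:30 AM − 2:00 = 2:30 AM UTC on Dec 12.
Add 20 hours and 30 minutes travel time → 11:00 PM UTC.
Yangon is UTC+6:30, so local arrival = 11:00 PM + 6:30 = 5:30 AM on Dec 13.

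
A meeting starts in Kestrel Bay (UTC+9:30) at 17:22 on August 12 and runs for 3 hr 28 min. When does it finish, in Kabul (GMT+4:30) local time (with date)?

Kabul is 5:00 behind Kestrel Bay.
After 3 hours and 28 minutes it is 20:50 in Kestrel Bay.
Shift by the zone difference: 20:50 − 5:00 = 15:50 on Aug 12 in Kabul.

15:50 on August 12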